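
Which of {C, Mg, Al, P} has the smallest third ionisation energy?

Al

After 2 electrons have been removed, what remains? C²⁺ still has 2 valence electrons; Mg²⁺ is the bare [Ne] core; Al²⁺ still has 1 valence electron; P²⁺ still has 3 valence electrons.
Pulling an electron out of a noble-gas core costs far more than removing a remaining valence electron, so Mg sits at the high end of IE_3.
Valence configurations: C²⁺ [He]2s², Al²⁺ [Ne]3s¹, P²⁺ [Ne]3s²3p¹.
The numbers (kJ/mol): C 4620, Mg 7733, Al 2745, P 2914.
Hence IE_3: Al < P < C < Mg.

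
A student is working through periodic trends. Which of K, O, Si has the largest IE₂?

O

Consider each +1 ion: K⁺ is the bare [Ar] core; O⁺ still has 5 valence electrons; Si⁺ still has 3 valence electrons.
Usually core removal costs more than valence removal, but here the competition is close: a tightly held n=2 valence electron can cost more to remove than an n=3 core electron, so the actual values have to decide it.
Valence configurations: O⁺ [He]2s²2p³, Si⁺ [Ne]3s²3p¹.
The numbers (kJ/mol): K 3052, O 3388, Si 1577.
Overall IE_2 order: Si < K < O.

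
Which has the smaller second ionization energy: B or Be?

Be

After 1 electron has been removed, what remains? B⁺ still has 2 valence electrons; Be⁺ still has 1 valence electron.
All are still removing valence electrons, so compare the +1 ions as you would atoms: IE_2 generally rises across a period (higher Z_eff) and falls down a group (larger shell), subject to the usual subshell exceptions.
Valence configurations: B⁺ [He]2s², Be⁺ [He]2s¹.
Tabulated IE_2 (kJ/mol): B 2427, Be 1757.
So the second ionization energies run Be < B.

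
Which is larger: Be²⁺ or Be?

Be

Forming Be²⁺ removes 2 electrons from Be. Fewer electrons for the same nuclear charge means less shielding and a higher Z_eff on the remaining electrons, and for main-group metals the entire outer shell is lost.
A cation is smaller than its parent atom: Be²⁺ < Be.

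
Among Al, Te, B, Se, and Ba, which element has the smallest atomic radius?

B

B is in period 2, group 13; Al is in period 3, group 13; Se is in period 4, group 16; Te is in period 5, group 16; Ba is in period 6, group 2.
Across a period the added protons contract the valence shell; down a group each new principal shell makes the atom larger.
These span different periods and groups, so the two trends combine.
Se > B: period and group pull opposite ways; the down-group shift dominates (116 vs 85 pm).
Al > Se: period and group pull opposite ways; the across-period shift dominates (126 vs 116 pm).
Te > Al: period and group pull opposite ways; the down-group shift dominates (136 vs 126 pm).
Ba > Te: relative to Te, both the across-period and down-group shifts push Ba's atomic radius up.
Tabulated atomic radius (pm): B 85, Al 126, Se 116, Te 136, Ba 196.
The smallest atomic radius among these belongs to B.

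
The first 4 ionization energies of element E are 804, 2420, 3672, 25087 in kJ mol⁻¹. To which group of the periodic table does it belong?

Look for the largest jump between consecutive ionization energies: IE4/IE3 ≈ 6.8, far larger than any earlier ratio.
That jump marks the point where a core electron is being removed. So the atom has 3 valence electrons.
A main-group element with 3 valence electrons is in group 13.

Group 13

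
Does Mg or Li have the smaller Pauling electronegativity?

Li is in period 2, group 1; Mg is in period 3, group 2.
Atoms toward the upper right of the periodic table pull bonding electrons most strongly.
Neither a single period nor a single group — weigh both effects.
Mg > Li: the two effects oppose for this pair; the across-period effect wins (1.31 vs 0.98).
Approximate values (Pauling): Li 0.98, Mg 1.31.
So Li has the smaller Pauling electronegativity (Li < Mg).

Li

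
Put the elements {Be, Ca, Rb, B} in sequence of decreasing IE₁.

Be is in period 2, group 2; B is in period 2, group 13; Ca is in period 4, group 2; Rb is in period 5, group 1.
Removing the outermost electron gets harder across a period and easier down a group.
Neither a single period nor a single group — weigh both effects.
Ca > Rb: both effects reinforce here, so Ca is clearly the higher of the two.
B > Ca: both effects reinforce here, so B is clearly the higher of the two.
Be > B: this pair runs against the simple trend — see the exception note.
Note the exception: Be has a higher first ionization energy than B, contrary to the simple trend — removing B's lone 2p electron is easier than breaking Be's filled 2s².
Approximate values (kJ/mol): Be 900, B 801, Ca 590, Rb 403.
So from highest to lowest: Be > B > Ca > Rb.

Be, B, Ca, Rb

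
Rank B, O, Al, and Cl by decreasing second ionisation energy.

IE_2 is the cost of taking one more electron from the +1 cation: B⁺ still has 2 valence electrons; O⁺ still has 5 valence electrons; Al⁺ still has 2 valence electrons; Cl⁺ still has 6 valence electrons.
All are still removing valence electrons, so compare the +1 ions as you would atoms: IE_2 generally rises across a period (higher Z_eff) and falls down a group (larger shell), subject to the usual subshell exceptions.
Valence configurations: B⁺ [He]2s², O⁺ [He]2s²2p³, Al⁺ [Ne]3s², Cl⁺ [Ne]3s²3p⁴.
Tabulated IE_2 (kJ/mol): B 2427, O 3388, Al 1817, Cl 2298.
Overall IE_2 order: Al < Cl < B < O.

O > B > Cl > Al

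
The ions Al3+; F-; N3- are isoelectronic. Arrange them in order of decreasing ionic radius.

N3- > F- > Al3+

All of these have 10 electrons, so size is governed by nuclear charge alone: the more protons, the stronger the pull on the same electron cloud, and the smaller the ion.
Nuclear charges: Al3+ (Z=13), F- (Z=9), N3- (Z=7).
Largest to smallest: N3- > F- > Al3+.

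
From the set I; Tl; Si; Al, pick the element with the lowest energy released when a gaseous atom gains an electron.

Al is in period 3, group 13; Si is in period 3, group 14; I is in period 5, group 17; Tl is in period 6, group 13.
Adding an electron releases more energy for atoms nearer the top right (short of the noble gases).
Neither a single period nor a single group — weigh both effects.
Al > Tl: Al sits above Tl in group 13, so the down-group effect alone puts Al higher.
Si > Al: both are in period 3; the period trend gives Si the larger value.
I > Si: the two effects oppose for this pair; the across-period effect wins (295 vs 134 kJ/mol).
Approximate values (kJ/mol): Al 42, Si 134, I 295, Tl 19.
The lowest energy released when a gaseous atom gains an electron among these belongs to Tl.

Tl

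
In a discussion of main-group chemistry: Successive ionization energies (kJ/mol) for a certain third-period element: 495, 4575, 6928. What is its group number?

Group 1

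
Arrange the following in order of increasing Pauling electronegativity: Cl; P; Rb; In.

Rb < In < P < Cl

P is in period 3, group 15; Cl is in period 3, group 17; Rb is in period 5, group 1; In is in period 5, group 13.
Smaller atoms with higher effective nuclear charge are more electronegative.
Here both period and group differ, so the two effects have to be weighed against each other.
In > Rb: In lies to the right of Rb in period 5, so the across-period effect alone puts In higher.
P > In: both effects reinforce here, so P is clearly the higher of the two.
Cl > P: Cl lies to the right of P in period 3, so the across-period effect alone puts Cl higher.
Tabulated electronegativity (Pauling): P 2.19, Cl 3.16, Rb 0.82, In 1.78.
So from lowest to highest: Rb < In < P < Cl.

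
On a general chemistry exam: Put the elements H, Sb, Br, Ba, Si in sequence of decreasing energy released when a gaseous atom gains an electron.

H is in period 1, group 1; Si is in period 3, group 14; Br is in period 4, group 17; Sb is in period 5, group 15; Ba is in period 6, group 2.
EA tends to increase across a period and decrease down a group, though the pattern is less regular than for IE or radius.
Here both period and group differ, so the two effects have to be weighed against each other.
H > Ba: the two effects oppose for this pair; the down-group effect wins (73 vs 14 kJ/mol).
Sb > H: period and group pull opposite ways; the across-period shift dominates (103 vs 73 kJ/mol).
Si > Sb: the two effects oppose for this pair; the down-group effect wins (134 vs 103 kJ/mol).
Br > Si: period and group pull opposite ways; the across-period shift dominates (325 vs 134 kJ/mol).
For reference (kJ/mol): H 73, Si 134, Br 325, Sb 103, Ba 14.
So from highest to lowest: Br > Si > Sb > H > Ba.

Br, Si, Sb, H, Ba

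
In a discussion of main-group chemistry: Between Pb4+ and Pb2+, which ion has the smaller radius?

Both ions have Z = 82 protons, but Pb4+ has lost more electrons, so its remaining electrons feel a larger effective nuclear charge per electron and are pulled in more tightly.
Higher positive charge → smaller ion, so Pb2+ > Pb4+.

Pb4+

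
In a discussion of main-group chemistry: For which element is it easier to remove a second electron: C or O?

C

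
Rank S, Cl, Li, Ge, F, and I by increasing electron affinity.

Li < Ge < S < I < F < Cl

Electron affinity generally becomes more exothermic across a period toward the halogens and less exothermic down a group.
Neither a single period nor a single group — weigh both effects.
Ge > Li: the two effects oppose for this pair; the across-period effect wins (119 vs 60 kJ/mol).
S > Ge: relative to Ge, both the across-period and down-group shifts push S's electron affinity up.
I > S: the two effects oppose for this pair; the across-period effect wins (295 vs 200 kJ/mol).
F > I: F sits above I in group 17, so the down-group effect alone puts F higher.
Cl > F: this pair runs against the simple trend — see the exception note.
Note the exception: Cl has a higher electron affinity than F, contrary to the simple trend — F's small 2p subshell makes the incoming electron feel strong e⁻–e⁻ repulsion, so Cl actually releases more energy on gaining an electron.
Tabulated electron affinity (kJ/mol): Li 60, F 328, S 200, Cl 349, Ge 119, I 295.
So from lowest to highest: Li < Ge < S < I < F < Cl.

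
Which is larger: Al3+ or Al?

Forming Al3+ removes 3 electrons from Al. Fewer electrons for the same nuclear charge means less shielding and a higher Z_eff on the remaining electrons, and for main-group metals the entire outer shell is lost.
A cation is smaller than its parent atom: Al3+ < Al.

Al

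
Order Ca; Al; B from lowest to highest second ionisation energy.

After 1 electron has been removed, what remains? Ca⁺ still has 1 valence electron; Al⁺ still has 2 valence electrons; B⁺ still has 2 valence electrons.
All are still removing valence electrons, so compare the +1 ions as you would atoms: IE_2 generally rises across a period (higher Z_eff) and falls down a group (larger shell), subject to the usual subshell exceptions.
Valence configurations: Ca⁺ [Ar]4s¹, Al⁺ [Ne]3s², B⁺ [He]2s².
Tabulated IE_2 (kJ/mol): Ca 1145, Al 1817, B 2427.
Putting it together, IE_2: Ca < Al < B.

Ca < Al < B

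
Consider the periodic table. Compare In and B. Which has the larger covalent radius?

In

Moving right in a period, electrons are added to the same shell under a stronger nuclear pull, so atoms get smaller; moving down, a new shell is opened and atoms get larger.
All are in group 13, so atomic radius increases down the group.
So In has the larger covalent radius (In > B).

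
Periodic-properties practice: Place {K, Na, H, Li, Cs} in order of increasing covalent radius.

H, Li, Na, K, Cs

Atomic radius shrinks across a period as nuclear charge pulls the same shell inward, and grows down a group as new shells are added.
All are in group 1, so atomic radius increases down the group.
So from smallest to largest: H < Li < Na < K < Cs.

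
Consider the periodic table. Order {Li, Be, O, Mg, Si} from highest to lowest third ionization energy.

After 2 electrons have been removed, what remains? Li²⁺ is already 1 electron into the core; Be²⁺ is the bare [He] core; O²⁺ still has 4 valence electrons; Mg²⁺ is the bare [Ne] core; Si²⁺ still has 2 valence electrons.
Breaking into a closed-shell core is much more expensive than removing a leftover valence electron — Mg, Li and Be have the largest IE_3 here.
Valence configurations: O²⁺ [He]2s²2p², Si²⁺ [Ne]3s².
Tabulated IE_3 (kJ/mol): Li 11815, Be 14849, O 5300, Mg 7733, Si 3232.
Putting it together, IE_3: Si < O < Mg < Li < Be.

Be > Li > Mg > O > Si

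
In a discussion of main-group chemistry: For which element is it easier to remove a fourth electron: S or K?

S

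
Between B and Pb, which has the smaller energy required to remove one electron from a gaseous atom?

Across a period the outer electron is held more tightly (higher IE₁); down a group it sits in a higher shell, more shielded, and comes off more easily.
Here both period and group differ, so the two effects have to be weighed against each other.
B > Pb: period and group pull opposite ways; the down-group shift dominates (801 vs 716 kJ/mol).
For reference (kJ/mol): B 801, Pb 716.
So Pb has the smaller energy required to remove one electron from a gaseous atom (Pb < B).

Pb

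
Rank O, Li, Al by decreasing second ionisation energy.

After 1 electron has been removed, what remains? O⁺ still has 5 valence electrons; Li⁺ is the bare [He] core; Al⁺ still has 2 valence electrons.
Pulling an electron out of a noble-gas core costs far more than removing a remaining valence electron, so Li sits at the high end of IE_2.
Valence configurations: O⁺ [He]2s²2p³, Al⁺ [Ne]3s².
Approximate IE_2 values (kJ/mol): O 3388, Li 7298, Al 1817.
Putting it together, IE_2: Al < O < Li.

Li > O > Al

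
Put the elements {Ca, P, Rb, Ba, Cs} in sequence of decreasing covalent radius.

Cs, Rb, Ba, Ca, P

P is in period 3, group 15; Ca is in period 4, group 2; Rb is in period 5, group 1; Cs is in period 6, group 1; Ba is in period 6, group 2.
Moving right in a period, electrons are added to the same shell under a stronger nuclear pull, so atoms get smaller; moving down, a new shell is opened and atoms get larger.
These span different periods and groups, so the two trends combine.
Ca > P: both effects reinforce here, so Ca is clearly the larger of the two.
Ba > Ca: they share group 2; the group trend gives Ba the larger value.
Rb > Ba: the two effects oppose for this pair; the across-period effect wins (210 vs 196 pm).
Cs > Rb: they share group 1; the group trend gives Cs the larger value.
Approximate values (pm): P 111, Ca 171, Rb 210, Cs 232, Ba 196.
So from largest to smallest: Cs > Rb > Ba > Ca > P.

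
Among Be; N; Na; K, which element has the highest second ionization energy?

Na

Consider each +1 ion: Be⁺ still has 1 valence electron; N⁺ still has 4 valence electrons; Na⁺ is the bare [Ne] core; K⁺ is the bare [Ar] core.
Breaking into a closed-shell core is much more expensive than removing a leftover valence electron — K and Na have the largest IE_2 here.
Valence configurations: Be⁺ [He]2s¹, N⁺ [He]2s²2p².
Approximate IE_2 values (kJ/mol): Be 1757, N 2856, Na 4562, K 3052.
Overall IE_2 order: Be < N < K < Na.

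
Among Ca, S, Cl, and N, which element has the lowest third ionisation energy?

S

After 2 electrons have been removed, what remains? Ca²⁺ is the bare [Ar] core; S²⁺ still has 4 valence electrons; Cl²⁺ still has 5 valence electrons; N²⁺ still has 3 valence electrons.
Breaking into a closed-shell core is much more expensive than removing a leftover valence electron — Ca has the largest IE_3 here.
Valence configurations: S²⁺ [Ne]3s²3p², Cl²⁺ [Ne]3s²3p³, N²⁺ [He]2s²2p¹.
Tabulated IE_3 (kJ/mol): Ca 4912, S 3357, Cl 3822, N 4578.
So the third ionization energies run S < Cl < N < Ca.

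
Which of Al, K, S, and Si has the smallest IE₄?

After 3 electrons have been removed, what remains? Al³⁺ is the bare [Ne] core; K³⁺ is already 2 electrons into the core; S³⁺ still has 3 valence electrons; Si³⁺ still has 1 valence electron.
Pulling an electron out of a noble-gas core costs far more than removing a remaining valence electron, so K and Al sit at the high end of IE_4.
Valence configurations: S³⁺ [Ne]3s²3p¹, Si³⁺ [Ne]3s¹.
Tabulated IE_4 (kJ/mol): Al 11577, K 5877, S 4556, Si 4356.
Putting it together, IE_4: Si < S < K < Al.

Si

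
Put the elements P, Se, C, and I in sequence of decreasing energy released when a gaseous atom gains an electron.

C is in period 2, group 14; P is in period 3, group 15; Se is in period 4, group 16; I is in period 5, group 17.
Atoms with high Z_eff and room in the valence shell (especially the halogens) have the most exothermic electron affinities.
A diagonal step moves right (one effect) and down (the opposite effect) at once.
C > P: period and group pull opposite ways; the down-group shift dominates (122 vs 72 kJ/mol).
Se > C: period and group pull opposite ways; the across-period shift dominates (195 vs 122 kJ/mol).
I > Se: period and group pull opposite ways; the across-period shift dominates (295 vs 195 kJ/mol).
For reference (kJ/mol): C 122, P 72, Se 195, I 295.
So from highest to lowest: I > Se > C > P.

I > Se > C > P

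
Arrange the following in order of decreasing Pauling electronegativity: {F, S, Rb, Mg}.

F is in period 2, group 17; Mg is in period 3, group 2; S is in period 3, group 16; Rb is in period 5, group 1.
Electronegativity increases across a period and decreases down a group, tracking effective nuclear charge and atomic size.
Here both period and group differ, so the two effects have to be weighed against each other.
Mg > Rb: both effects reinforce here, so Mg is clearly the higher of the two.
S > Mg: both are in period 3; the period trend gives S the larger value.
F > S: both effects reinforce here, so F is clearly the higher of the two.
For reference (Pauling): F 3.98, Mg 1.31, S 2.58, Rb 0.82.
So from highest to lowest: F > S > Mg > Rb.

F > S > Mg > Rb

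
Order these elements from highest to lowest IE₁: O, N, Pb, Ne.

N is in period 2, group 15; O is in period 2, group 16; Ne is in period 2, group 18; Pb is in period 6, group 14.
Across a period the outer electron is held more tightly (higher IE₁); down a group it sits in a higher shell, more shielded, and comes off more easily.
These span different periods and groups, so the two trends combine.
O > Pb: both effects reinforce here, so O is clearly the higher of the two.
N > O: this pair runs against the simple trend — see the exception note.
Ne > N: both are in period 2; the period trend gives Ne the larger value.
Note the exception: N has a higher first ionization energy than O, contrary to the simple trend — pairing an electron in O's 2p⁴ costs repulsion energy, so O ionizes more easily than half-filled N (2p³).
Tabulated first ionization energy (kJ/mol): N 1402, O 1314, Ne 2081, Pb 716.
So from highest to lowest: Ne > N > O > Pb.

Ne > N > O > Pb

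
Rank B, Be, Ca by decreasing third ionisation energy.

Be, Ca, B

After 2 electrons have been removed, what remains? B²⁺ still has 1 valence electron; Be²⁺ is the bare [He] core; Ca²⁺ is the bare [Ar] core.
Breaking into a closed-shell core is much more expensive than removing a leftover valence electron — Ca and Be have the largest IE_3 here.
Tabulated IE_3 (kJ/mol): B 3660, Be 14849, Ca 4912.
Overall IE_3 order: B < Ca < Be.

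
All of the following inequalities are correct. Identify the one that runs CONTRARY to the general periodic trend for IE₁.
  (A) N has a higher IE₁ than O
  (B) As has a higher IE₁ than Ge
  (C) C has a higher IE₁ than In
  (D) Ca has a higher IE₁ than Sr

(A)

The general trend: IE₁ increases across a period and decreases down a group.
(A) N (period 2, group 15) vs O (period 2, group 16): the stated order contradicts the simple trend.
(B) As (period 4, group 15) vs Ge (period 4, group 14): the stated order agrees with the simple trend.
(C) C (period 2, group 14) vs In (period 5, group 13): the stated order agrees with the simple trend.
(D) Ca (period 4, group 2) vs Sr (period 5, group 2): the stated order agrees with the simple trend.
The exception is (A): pairing an electron in O's 2p⁴ costs repulsion energy, so O ionizes more easily than half-filled N (2p³).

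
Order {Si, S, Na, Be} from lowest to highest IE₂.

Si < Be < S < Na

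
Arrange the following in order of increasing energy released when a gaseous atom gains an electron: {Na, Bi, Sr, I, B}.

Electron affinity generally becomes more exothermic across a period toward the halogens and less exothermic down a group.
Neither a single period nor a single group — weigh both effects.
B > Sr: both effects reinforce here, so B is clearly the higher of the two.
Na > B: this pair runs against the simple trend — see the exception note.
Bi > Na: period and group pull opposite ways; the across-period shift dominates (91 vs 53 kJ/mol).
I > Bi: relative to Bi, both the across-period and down-group shifts push I's electron affinity up.
Note the exception: Na has a higher electron affinity than B, contrary to the simple trend — B's ns²np¹ configuration gives only a small electron affinity — the sparsely filled np subshell binds an added electron weakly.
Approximate values (kJ/mol): B 27, Na 53, Sr 5, I 295, Bi 91.
So from lowest to highest: Sr < B < Na < Bi < I.

Sr < B < Na < Bi < I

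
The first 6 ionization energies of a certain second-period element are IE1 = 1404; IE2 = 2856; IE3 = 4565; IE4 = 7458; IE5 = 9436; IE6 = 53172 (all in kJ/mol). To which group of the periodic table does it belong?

Group 15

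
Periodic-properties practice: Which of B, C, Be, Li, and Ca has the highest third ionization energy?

IE_3 is the cost of taking one more electron from the +2 cation: B²⁺ still has 1 valence electron; C²⁺ still has 2 valence electrons; Be²⁺ is the bare [He] core; Li²⁺ is already 1 electron into the core; Ca²⁺ is the bare [Ar] core.
Pulling an electron out of a noble-gas core costs far more than removing a remaining valence electron, so Ca, Li and Be sit at the high end of IE_3.
Valence configurations: B²⁺ [He]2s¹, C²⁺ [He]2s².
The numbers (kJ/mol): B 3660, C 4620, Be 14849, Li 11815, Ca 4912.
So the third ionization energies run B < C < Ca < Li < Be.

Be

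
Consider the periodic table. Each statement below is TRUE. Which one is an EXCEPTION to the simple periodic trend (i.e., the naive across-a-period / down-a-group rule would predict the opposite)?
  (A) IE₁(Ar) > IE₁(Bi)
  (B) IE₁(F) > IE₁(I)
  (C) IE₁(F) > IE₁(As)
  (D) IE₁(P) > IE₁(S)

The general trend: first ionisation energy increases across a period and decreases down a group.
(A) Ar (period 3, group 18) vs Bi (period 6, group 15): the stated order agrees with the simple trend.
(B) F (period 2, group 17) vs I (period 5, group 17): the stated order agrees with the simple trend.
(C) F (period 2, group 17) vs As (period 4, group 15): the stated order agrees with the simple trend.
(D) P (period 3, group 15) vs S (period 3, group 16): the stated order contradicts the simple trend.
The exception is (D): S (3p⁴) ionizes more easily than half-filled P (3p³) because the paired 3p electron in S is pushed out by e⁻–e⁻ repulsion.

(D)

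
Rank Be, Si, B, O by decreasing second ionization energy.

O > B > Be > Si

After 1 electron has been removed, what remains? Be⁺ still has 1 valence electron; Si⁺ still has 3 valence electrons; B⁺ still has 2 valence electrons; O⁺ still has 5 valence electrons.
All are still removing valence electrons, so compare the +1 ions as you would atoms: IE_2 generally rises across a period (higher Z_eff) and falls down a group (larger shell), subject to the usual subshell exceptions.
Valence configurations: Be⁺ [He]2s¹, Si⁺ [Ne]3s²3p¹, B⁺ [He]2s², O⁺ [He]2s²2p³.
Tabulated IE_2 (kJ/mol): Be 1757, Si 1577, B 2427, O 3388.
Overall IE_2 order: Si < Be < B < O.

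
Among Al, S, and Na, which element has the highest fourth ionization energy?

The fourth ionization energy removes an electron from the +3 ion. For each element: Al³⁺ is the bare [Ne] core; S³⁺ still has 3 valence electrons; Na³⁺ is already 2 electrons into the core.
Pulling an electron out of a noble-gas core costs far more than removing a remaining valence electron, so Na and Al sit at the high end of IE_4.
The numbers (kJ/mol): Al 11577, S 4556, Na 9543.
Hence IE_4: S < Na < Al.

Al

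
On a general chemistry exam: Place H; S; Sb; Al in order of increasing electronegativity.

Al < Sb < H < S

H is in period 1, group 1; Al is in period 3, group 13; S is in period 3, group 16; Sb is in period 5, group 15.
EN rises left→right (higher Z_eff, smaller atoms) and falls top→bottom (larger, more shielded atoms).
Here both period and group differ, so the two effects have to be weighed against each other.
Sb > Al: period and group pull opposite ways; the across-period shift dominates (2.05 vs 1.61).
H > Sb: the two effects oppose for this pair; the down-group effect wins (2.20 vs 2.05).
S > H: period and group pull opposite ways; the across-period shift dominates (2.58 vs 2.20).
Approximate values (Pauling): H 2.20, Al 1.61, S 2.58, Sb 2.05.
So from lowest to highest: Al < Sb < H < S.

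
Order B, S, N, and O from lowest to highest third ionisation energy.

S < B < N < O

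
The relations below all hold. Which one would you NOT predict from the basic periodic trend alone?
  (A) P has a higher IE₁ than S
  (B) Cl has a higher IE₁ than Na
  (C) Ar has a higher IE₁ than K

(A)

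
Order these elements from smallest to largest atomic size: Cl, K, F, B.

F < B < Cl < K

B is in period 2, group 13; F is in period 2, group 17; Cl is in period 3, group 17; K is in period 4, group 1.
Moving right in a period, electrons are added to the same shell under a stronger nuclear pull, so atoms get smaller; moving down, a new shell is opened and atoms get larger.
Neither a single period nor a single group — weigh both effects.
B > F: both are in period 2; the period trend gives B the larger value.
Cl > B: period and group pull opposite ways; the down-group shift dominates (99 vs 85 pm).
K > Cl: both effects reinforce here, so K is clearly the larger of the two.
Tabulated atomic radius (pm): B 85, F 64, Cl 99, K 196.
So from smallest to largest: F < B < Cl < K.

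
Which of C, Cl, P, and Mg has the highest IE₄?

Mg

The fourth ionization energy removes an electron from the +3 ion. For each element: C³⁺ still has 1 valence electron; Cl³⁺ still has 4 valence electrons; P³⁺ still has 2 valence electrons; Mg³⁺ is already 1 electron into the core.
Pulling an electron out of a noble-gas core costs far more than removing a remaining valence electron, so Mg sits at the high end of IE_4.
Valence configurations: C³⁺ [He]2s¹, Cl³⁺ [Ne]3s²3p², P³⁺ [Ne]3s².
Approximate IE_4 values (kJ/mol): C 6223, Cl 5159, P 4964, Mg 10543.
Hence IE_4: P < Cl < C < Mg.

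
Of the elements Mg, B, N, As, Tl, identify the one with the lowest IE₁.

Removing the outermost electron gets harder across a period and easier down a group.
Here both period and group differ, so the two effects have to be weighed against each other.
Mg > Tl: the two effects oppose for this pair; the down-group effect wins (738 vs 589 kJ/mol).
B > Mg: both effects reinforce here, so B is clearly the higher of the two.
As > B: period and group pull opposite ways; the across-period shift dominates (947 vs 801 kJ/mol).
N > As: they share group 15; the group trend gives N the larger value.
For reference (kJ/mol): B 801, N 1402, Mg 738, As 947, Tl 589.
The lowest IE₁ among these belongs to Tl.

Tl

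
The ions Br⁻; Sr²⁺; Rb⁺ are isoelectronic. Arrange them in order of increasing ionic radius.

Sr²⁺ < Rb⁺ < Br⁻

All of these have 36 electrons, so size is governed by nuclear charge alone: the more protons, the stronger the pull on the same electron cloud, and the smaller the ion.
Nuclear charges: Sr²⁺ (Z=38), Rb⁺ (Z=37), Br⁻ (Z=35).
Smallest to largest: Sr²⁺ < Rb⁺ < Br⁻.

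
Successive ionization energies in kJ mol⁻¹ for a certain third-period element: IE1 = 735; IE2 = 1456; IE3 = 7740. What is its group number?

Group 2

Look for the largest jump between consecutive ionization energies: IE3/IE2 ≈ 5.3, far larger than any earlier ratio.
That jump marks the point where a core electron is being removed. So the atom has 2 valence electrons.
A main-group element with 2 valence electrons is in group 2.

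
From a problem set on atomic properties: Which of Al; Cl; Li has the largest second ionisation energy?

Li

Consider each +1 ion: Al⁺ still has 2 valence electrons; Cl⁺ still has 6 valence electrons; Li⁺ is the bare [He] core.
Breaking into a closed-shell core is much more expensive than removing a leftover valence electron — Li has the largest IE_2 here.
Valence configurations: Al⁺ [Ne]3s², Cl⁺ [Ne]3s²3p⁴.
Approximate IE_2 values (kJ/mol): Al 1817, Cl 2298, Li 7298.
Hence IE_2: Al < Cl < Li.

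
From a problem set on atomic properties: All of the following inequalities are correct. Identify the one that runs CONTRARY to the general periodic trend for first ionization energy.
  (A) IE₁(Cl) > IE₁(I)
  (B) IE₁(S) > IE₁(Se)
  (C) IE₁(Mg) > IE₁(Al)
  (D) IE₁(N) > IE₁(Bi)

(C)

The general trend: first ionization energy increases across a period and decreases down a group.
(A) Cl (period 3, group 17) vs I (period 5, group 17): the stated order agrees with the simple trend.
(B) S (period 3, group 16) vs Se (period 4, group 16): the stated order agrees with the simple trend.
(C) Mg (period 3, group 2) vs Al (period 3, group 13): the stated order contradicts the simple trend.
(D) N (period 2, group 15) vs Bi (period 6, group 15): the stated order agrees with the simple trend.
The exception is (C): Al's single 3p electron is easier to remove than one from Mg's filled 3s².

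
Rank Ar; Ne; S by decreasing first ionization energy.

Removing the outermost electron gets harder across a period and easier down a group.
These span different periods and groups, so the two trends combine.
Ar > S: both are in period 3; the period trend gives Ar the larger value.
Ne > Ar: Ne sits above Ar in group 18, so the down-group effect alone puts Ne higher.
Tabulated first ionization energy (kJ/mol): Ne 2081, S 1000, Ar 1521.
So from highest to lowest: Ne > Ar > S.

Ne > Ar > S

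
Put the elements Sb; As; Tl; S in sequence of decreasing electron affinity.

S > Sb > As > Tl

S is in period 3, group 16; As is in period 4, group 15; Sb is in period 5, group 15; Tl is in period 6, group 13.
EA tends to increase across a period and decrease down a group, though the pattern is less regular than for IE or radius.
Neither a single period nor a single group — weigh both effects.
As > Tl: relative to Tl, both the across-period and down-group shifts push As's electron affinity up.
Sb > As: this pair runs against the simple trend — see the exception note.
S > Sb: both effects reinforce here, so S is clearly the higher of the two.
Note the exception: Sb has a higher electron affinity than As, contrary to the simple trend — both are half-filled np³, but the pairing/repulsion penalty for the added electron shrinks as the p orbitals become larger and more diffuse down the group, and for Sb that outweighs the weaker nuclear attraction.
Tabulated electron affinity (kJ/mol): S 200, As 78, Sb 103, Tl 19.
So from highest to lowest: S > Sb > As > Tl.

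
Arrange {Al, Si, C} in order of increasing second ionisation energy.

Si < Al < C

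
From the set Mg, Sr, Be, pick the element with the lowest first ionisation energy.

Be is in period 2, group 2; Mg is in period 3, group 2; Sr is in period 5, group 2.
First ionization energy rises across a period (greater Z_eff holds electrons more tightly) and falls down a group (valence electrons are farther from the nucleus).
All are in group 2, so first ionization energy increases up the group.
The lowest first ionisation energy among these belongs to Sr.

Sr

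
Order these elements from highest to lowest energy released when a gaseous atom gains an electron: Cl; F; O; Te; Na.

Cl, F, Te, O, Na

O is in period 2, group 16; F is in period 2, group 17; Na is in period 3, group 1; Cl is in period 3, group 17; Te is in period 5, group 16.
Adding an electron releases more energy for atoms nearer the top right (short of the noble gases).
Here both period and group differ, so the two effects have to be weighed against each other.
O > Na: both effects reinforce here, so O is clearly the higher of the two.
Te > O: this pair runs against the simple trend — see the exception note.
F > Te: relative to Te, both the across-period and down-group shifts push F's electron affinity up.
Cl > F: this pair runs against the simple trend — see the exception note.
Note the exception: Te has a higher electron affinity than O, contrary to the simple trend — O's compact 2p subshell gives strong electron–electron repulsion on the added electron.
Note the exception: Cl has a higher electron affinity than F, contrary to the simple trend — F's small 2p subshell makes the incoming electron feel strong e⁻–e⁻ repulsion, so Cl actually releases more energy on gaining an electron.
Approximate values (kJ/mol): O 141, F 328, Na 53, Cl 349, Te 190.
So from highest to lowest: Cl > F > Te > O > Na.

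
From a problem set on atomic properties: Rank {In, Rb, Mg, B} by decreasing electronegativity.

B, In, Mg, Rb

B is in period 2, group 13; Mg is in period 3, group 2; Rb is in period 5, group 1; In is in period 5, group 13.
Electronegativity increases across a period and decreases down a group, tracking effective nuclear charge and atomic size.
These span different periods and groups, so the two trends combine.
Mg > Rb: relative to Rb, both the across-period and down-group shifts push Mg's electronegativity up.
In > Mg: the two effects oppose for this pair; the across-period effect wins (1.78 vs 1.31).
B > In: B sits above In in group 13, so the down-group effect alone puts B higher.
Approximate values (Pauling): B 2.04, Mg 1.31, Rb 0.82, In 1.78.
So from highest to lowest: B > In > Mg > Rb.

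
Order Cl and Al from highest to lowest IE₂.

Cl > Al

The second ionization energy removes an electron from the +1 ion. For each element: Cl⁺ still has 6 valence electrons; Al⁺ still has 2 valence electrons.
All are still removing valence electrons, so compare the +1 ions as you would atoms: IE_2 generally rises across a period (higher Z_eff) and falls down a group (larger shell), subject to the usual subshell exceptions.
Valence configurations: Cl⁺ [Ne]3s²3p⁴, Al⁺ [Ne]3s².
Approximate IE_2 values (kJ/mol): Cl 2298, Al 1817.
So the second ionization energies run Al < Cl.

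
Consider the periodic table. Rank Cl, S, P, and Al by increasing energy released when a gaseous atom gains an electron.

Al is in period 3, group 13; P is in period 3, group 15; S is in period 3, group 16; Cl is in period 3, group 17.
EA tends to increase across a period and decrease down a group, though the pattern is less regular than for IE or radius.
All lie in period 3, so electron affinity increases left to right.
So from lowest to highest: Al < P < S < Cl.

Al < P < S < Cl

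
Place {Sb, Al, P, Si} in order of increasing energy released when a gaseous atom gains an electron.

Al < P < Sb < Si

Adding an electron releases more energy for atoms nearer the top right (short of the noble gases).
Neither a single period nor a single group — weigh both effects.
P > Al: P lies to the right of Al in period 3, so the across-period effect alone puts P higher.
Sb > P: this pair runs against the simple trend — see the exception note.
Si > Sb: the two effects oppose for this pair; the down-group effect wins (134 vs 103 kJ/mol).
Note the exception: Sb has a higher electron affinity than P, contrary to the simple trend — both are half-filled np³, but the pairing/repulsion penalty for the added electron shrinks as the p orbitals become larger and more diffuse down the group, and for Sb that outweighs the weaker nuclear attraction.
Note the exception: Si has a higher electron affinity than P, contrary to the simple trend — adding an electron to P's half-filled 3p³ is unfavourable, so Si (3p²) has the more exothermic EA.
For reference (kJ/mol): Al 42, Si 134, P 72, Sb 103.
So from lowest to highest: Al < P < Sb < Si.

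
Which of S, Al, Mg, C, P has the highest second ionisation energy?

C

IE_2 is the cost of taking one more electron from the +1 cation: S⁺ still has 5 valence electrons; Al⁺ still has 2 valence electrons; Mg⁺ still has 1 valence electron; C⁺ still has 3 valence electrons; P⁺ still has 4 valence electrons.
All are still removing valence electrons, so compare the +1 ions as you would atoms: IE_2 generally rises across a period (higher Z_eff) and falls down a group (larger shell), subject to the usual subshell exceptions.
Valence configurations: S⁺ [Ne]3s²3p³, Al⁺ [Ne]3s², Mg⁺ [Ne]3s¹, C⁺ [He]2s²2p¹, P⁺ [Ne]3s²3p².
Tabulated IE_2 (kJ/mol): S 2252, Al 1817, Mg 1451, C 2353, P 1907.
Putting it together, IE_2: Mg < Al < P < S < C.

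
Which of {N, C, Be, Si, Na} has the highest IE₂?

After 1 electron has been removed, what remains? N⁺ still has 4 valence electrons; C⁺ still has 3 valence electrons; Be⁺ still has 1 valence electron; Si⁺ still has 3 valence electrons; Na⁺ is the bare [Ne] core.
Breaking into a closed-shell core is much more expensive than removing a leftover valence electron — Na has the largest IE_2 here.
Valence configurations: N⁺ [He]2s²2p², C⁺ [He]2s²2p¹, Be⁺ [He]2s¹, Si⁺ [Ne]3s²3p¹.
Approximate IE_2 values (kJ/mol): N 2856, C 2353, Be 1757, Si 1577, Na 4562.
Putting it together, IE_2: Si < Be < C < N < Na.

Na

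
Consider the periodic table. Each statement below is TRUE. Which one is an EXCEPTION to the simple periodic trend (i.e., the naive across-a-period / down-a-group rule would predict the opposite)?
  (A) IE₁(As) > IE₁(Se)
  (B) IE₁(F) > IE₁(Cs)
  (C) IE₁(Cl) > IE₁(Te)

The general trend: first ionisation energy increases across a period and decreases down a group.
(A) As (period 4, group 15) vs Se (period 4, group 16): the stated order contradicts the simple trend.
(B) F (period 2, group 17) vs Cs (period 6, group 1): the stated order agrees with the simple trend.
(C) Cl (period 3, group 17) vs Te (period 5, group 16): the stated order agrees with the simple trend.
The exception is (A): Se (4p⁴) ionizes more easily than half-filled As (4p³).

(A)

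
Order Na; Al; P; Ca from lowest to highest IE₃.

IE_3 is the cost of taking one more electron from the +2 cation: Na²⁺ is already 1 electron into the core; Al²⁺ still has 1 valence electron; P²⁺ still has 3 valence electrons; Ca²⁺ is the bare [Ar] core.
Breaking into a closed-shell core is much more expensive than removing a leftover valence electron — Ca and Na have the largest IE_3 here.
Valence configurations: Al²⁺ [Ne]3s¹, P²⁺ [Ne]3s²3p¹.
The numbers (kJ/mol): Na 6910, Al 2745, P 2914, Ca 4912.
Hence IE_3: Al < P < Ca < Na.

Al < P < Ca < Na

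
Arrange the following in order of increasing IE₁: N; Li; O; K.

K < Li < O < N

Removing the outermost electron gets harder across a period and easier down a group.
These span different periods and groups, so the two trends combine.
Li > K: they share group 1; the group trend gives Li the larger value.
O > Li: both are in period 2; the period trend gives O the larger value.
N > O: this pair runs against the simple trend — see the exception note.
Note the exception: N has a higher first ionization energy than O, contrary to the simple trend — pairing an electron in O's 2p⁴ costs repulsion energy, so O ionizes more easily than half-filled N (2p³).
Tabulated first ionization energy (kJ/mol): Li 520, N 1402, O 1314, K 419.
So from lowest to highest: K < Li < O < N.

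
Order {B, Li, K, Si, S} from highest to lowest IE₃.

The third ionization energy removes an electron from the +2 ion. For each element: B²⁺ still has 1 valence electron; Li²⁺ is already 1 electron into the core; K²⁺ is already 1 electron into the core; Si²⁺ still has 2 valence electrons; S²⁺ still has 4 valence electrons.
Breaking into a closed-shell core is much more expensive than removing a leftover valence electron — K and Li have the largest IE_3 here.
Valence configurations: B²⁺ [He]2s¹, Si²⁺ [Ne]3s², S²⁺ [Ne]3s²3p².
Approximate IE_3 values (kJ/mol): B 3660, Li 11815, K 4420, Si 3232, S 3357.
Overall IE_3 order: Si < S < B < K < Li.

Li > K > B > S > Si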